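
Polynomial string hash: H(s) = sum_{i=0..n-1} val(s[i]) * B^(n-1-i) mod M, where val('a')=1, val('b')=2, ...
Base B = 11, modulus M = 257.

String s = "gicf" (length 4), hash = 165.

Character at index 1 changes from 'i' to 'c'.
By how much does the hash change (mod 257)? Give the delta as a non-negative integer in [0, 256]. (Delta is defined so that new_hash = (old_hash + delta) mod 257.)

Answer: 45

Derivation:
Delta formula: (val(new) - val(old)) * B^(n-1-k) mod M
  val('c') - val('i') = 3 - 9 = -6
  B^(n-1-k) = 11^2 mod 257 = 121
  Delta = -6 * 121 mod 257 = 45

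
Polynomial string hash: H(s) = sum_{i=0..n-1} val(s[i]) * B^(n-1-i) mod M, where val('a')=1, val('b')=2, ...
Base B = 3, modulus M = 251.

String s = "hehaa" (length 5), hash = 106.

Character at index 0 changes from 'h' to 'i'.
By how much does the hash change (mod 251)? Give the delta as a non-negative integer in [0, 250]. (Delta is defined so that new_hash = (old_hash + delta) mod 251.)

Answer: 81

Derivation:
Delta formula: (val(new) - val(old)) * B^(n-1-k) mod M
  val('i') - val('h') = 9 - 8 = 1
  B^(n-1-k) = 3^4 mod 251 = 81
  Delta = 1 * 81 mod 251 = 81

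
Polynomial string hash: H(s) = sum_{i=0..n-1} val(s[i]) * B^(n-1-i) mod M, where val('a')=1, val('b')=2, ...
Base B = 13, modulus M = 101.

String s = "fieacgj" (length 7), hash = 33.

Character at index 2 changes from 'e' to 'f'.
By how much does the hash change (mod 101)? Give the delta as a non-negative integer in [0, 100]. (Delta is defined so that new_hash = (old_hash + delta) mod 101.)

Answer: 79

Derivation:
Delta formula: (val(new) - val(old)) * B^(n-1-k) mod M
  val('f') - val('e') = 6 - 5 = 1
  B^(n-1-k) = 13^4 mod 101 = 79
  Delta = 1 * 79 mod 101 = 79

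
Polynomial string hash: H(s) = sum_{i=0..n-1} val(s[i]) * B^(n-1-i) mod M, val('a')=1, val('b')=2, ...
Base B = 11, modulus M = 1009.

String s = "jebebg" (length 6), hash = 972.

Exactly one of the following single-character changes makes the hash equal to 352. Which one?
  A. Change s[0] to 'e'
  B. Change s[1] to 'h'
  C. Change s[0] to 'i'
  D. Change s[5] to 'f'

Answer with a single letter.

Answer: C

Derivation:
Option A: s[0]='j'->'e', delta=(5-10)*11^5 mod 1009 = 936, hash=972+936 mod 1009 = 899
Option B: s[1]='e'->'h', delta=(8-5)*11^4 mod 1009 = 536, hash=972+536 mod 1009 = 499
Option C: s[0]='j'->'i', delta=(9-10)*11^5 mod 1009 = 389, hash=972+389 mod 1009 = 352 <-- target
Option D: s[5]='g'->'f', delta=(6-7)*11^0 mod 1009 = 1008, hash=972+1008 mod 1009 = 971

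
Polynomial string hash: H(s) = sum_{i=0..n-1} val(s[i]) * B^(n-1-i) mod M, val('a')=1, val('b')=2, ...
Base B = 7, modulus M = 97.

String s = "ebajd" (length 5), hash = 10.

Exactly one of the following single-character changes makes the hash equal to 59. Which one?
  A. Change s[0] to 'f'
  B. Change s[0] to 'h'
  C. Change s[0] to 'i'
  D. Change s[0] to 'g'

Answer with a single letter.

Answer: D

Derivation:
Option A: s[0]='e'->'f', delta=(6-5)*7^4 mod 97 = 73, hash=10+73 mod 97 = 83
Option B: s[0]='e'->'h', delta=(8-5)*7^4 mod 97 = 25, hash=10+25 mod 97 = 35
Option C: s[0]='e'->'i', delta=(9-5)*7^4 mod 97 = 1, hash=10+1 mod 97 = 11
Option D: s[0]='e'->'g', delta=(7-5)*7^4 mod 97 = 49, hash=10+49 mod 97 = 59 <-- target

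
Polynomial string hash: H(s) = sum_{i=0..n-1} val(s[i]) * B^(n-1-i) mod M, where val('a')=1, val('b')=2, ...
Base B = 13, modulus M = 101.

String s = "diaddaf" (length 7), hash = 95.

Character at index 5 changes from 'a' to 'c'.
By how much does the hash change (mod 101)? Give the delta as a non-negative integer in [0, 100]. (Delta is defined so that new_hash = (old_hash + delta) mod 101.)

Answer: 26

Derivation:
Delta formula: (val(new) - val(old)) * B^(n-1-k) mod M
  val('c') - val('a') = 3 - 1 = 2
  B^(n-1-k) = 13^1 mod 101 = 13
  Delta = 2 * 13 mod 101 = 26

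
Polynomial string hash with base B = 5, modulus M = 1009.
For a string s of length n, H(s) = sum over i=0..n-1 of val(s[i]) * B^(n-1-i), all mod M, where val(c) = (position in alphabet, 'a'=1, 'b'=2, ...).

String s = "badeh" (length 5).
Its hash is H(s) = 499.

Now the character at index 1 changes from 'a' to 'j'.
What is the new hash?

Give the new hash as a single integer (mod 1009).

val('a') = 1, val('j') = 10
Position k = 1, exponent = n-1-k = 3
B^3 mod M = 5^3 mod 1009 = 125
Delta = (10 - 1) * 125 mod 1009 = 116
New hash = (499 + 116) mod 1009 = 615

Answer: 615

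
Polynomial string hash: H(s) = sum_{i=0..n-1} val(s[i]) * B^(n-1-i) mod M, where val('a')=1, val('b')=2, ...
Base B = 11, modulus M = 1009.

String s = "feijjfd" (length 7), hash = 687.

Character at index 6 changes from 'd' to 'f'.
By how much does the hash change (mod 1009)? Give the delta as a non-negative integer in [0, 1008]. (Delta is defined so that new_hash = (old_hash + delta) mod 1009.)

Delta formula: (val(new) - val(old)) * B^(n-1-k) mod M
  val('f') - val('d') = 6 - 4 = 2
  B^(n-1-k) = 11^0 mod 1009 = 1
  Delta = 2 * 1 mod 1009 = 2

Answer: 2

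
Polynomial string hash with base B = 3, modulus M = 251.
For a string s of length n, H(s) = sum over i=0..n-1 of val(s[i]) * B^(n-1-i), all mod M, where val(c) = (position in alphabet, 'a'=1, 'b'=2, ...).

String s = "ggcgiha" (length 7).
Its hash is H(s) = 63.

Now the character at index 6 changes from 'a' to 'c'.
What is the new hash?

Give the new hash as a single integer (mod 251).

val('a') = 1, val('c') = 3
Position k = 6, exponent = n-1-k = 0
B^0 mod M = 3^0 mod 251 = 1
Delta = (3 - 1) * 1 mod 251 = 2
New hash = (63 + 2) mod 251 = 65

Answer: 65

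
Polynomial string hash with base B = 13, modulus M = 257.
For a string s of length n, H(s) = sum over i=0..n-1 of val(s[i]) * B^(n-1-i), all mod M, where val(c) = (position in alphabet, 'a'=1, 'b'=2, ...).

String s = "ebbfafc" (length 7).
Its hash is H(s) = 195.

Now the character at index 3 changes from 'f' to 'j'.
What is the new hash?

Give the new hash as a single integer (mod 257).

Answer: 245

Derivation:
val('f') = 6, val('j') = 10
Position k = 3, exponent = n-1-k = 3
B^3 mod M = 13^3 mod 257 = 141
Delta = (10 - 6) * 141 mod 257 = 50
New hash = (195 + 50) mod 257 = 245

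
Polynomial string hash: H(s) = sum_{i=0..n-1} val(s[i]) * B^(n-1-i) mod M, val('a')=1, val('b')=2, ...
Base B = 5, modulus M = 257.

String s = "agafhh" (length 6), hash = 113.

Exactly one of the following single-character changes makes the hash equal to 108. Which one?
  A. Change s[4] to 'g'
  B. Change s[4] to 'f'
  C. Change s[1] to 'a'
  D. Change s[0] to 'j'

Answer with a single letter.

Answer: A

Derivation:
Option A: s[4]='h'->'g', delta=(7-8)*5^1 mod 257 = 252, hash=113+252 mod 257 = 108 <-- target
Option B: s[4]='h'->'f', delta=(6-8)*5^1 mod 257 = 247, hash=113+247 mod 257 = 103
Option C: s[1]='g'->'a', delta=(1-7)*5^4 mod 257 = 105, hash=113+105 mod 257 = 218
Option D: s[0]='a'->'j', delta=(10-1)*5^5 mod 257 = 112, hash=113+112 mod 257 = 225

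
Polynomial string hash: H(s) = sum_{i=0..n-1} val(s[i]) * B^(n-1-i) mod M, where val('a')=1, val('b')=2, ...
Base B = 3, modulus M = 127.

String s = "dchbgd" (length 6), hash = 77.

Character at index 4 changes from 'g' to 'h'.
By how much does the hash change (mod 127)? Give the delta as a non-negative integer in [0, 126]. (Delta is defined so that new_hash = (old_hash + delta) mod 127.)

Answer: 3

Derivation:
Delta formula: (val(new) - val(old)) * B^(n-1-k) mod M
  val('h') - val('g') = 8 - 7 = 1
  B^(n-1-k) = 3^1 mod 127 = 3
  Delta = 1 * 3 mod 127 = 3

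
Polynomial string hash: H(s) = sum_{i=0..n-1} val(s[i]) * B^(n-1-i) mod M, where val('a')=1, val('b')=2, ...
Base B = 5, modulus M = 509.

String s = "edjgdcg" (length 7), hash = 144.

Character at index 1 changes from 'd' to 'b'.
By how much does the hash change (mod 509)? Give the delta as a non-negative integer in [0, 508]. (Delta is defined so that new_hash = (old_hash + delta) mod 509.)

Answer: 367

Derivation:
Delta formula: (val(new) - val(old)) * B^(n-1-k) mod M
  val('b') - val('d') = 2 - 4 = -2
  B^(n-1-k) = 5^5 mod 509 = 71
  Delta = -2 * 71 mod 509 = 367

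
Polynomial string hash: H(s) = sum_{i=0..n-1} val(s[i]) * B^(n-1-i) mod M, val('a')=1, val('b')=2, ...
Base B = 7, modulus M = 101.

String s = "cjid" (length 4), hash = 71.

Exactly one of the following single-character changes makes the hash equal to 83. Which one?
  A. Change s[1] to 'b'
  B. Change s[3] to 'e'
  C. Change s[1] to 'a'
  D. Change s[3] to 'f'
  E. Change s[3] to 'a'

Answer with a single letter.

Option A: s[1]='j'->'b', delta=(2-10)*7^2 mod 101 = 12, hash=71+12 mod 101 = 83 <-- target
Option B: s[3]='d'->'e', delta=(5-4)*7^0 mod 101 = 1, hash=71+1 mod 101 = 72
Option C: s[1]='j'->'a', delta=(1-10)*7^2 mod 101 = 64, hash=71+64 mod 101 = 34
Option D: s[3]='d'->'f', delta=(6-4)*7^0 mod 101 = 2, hash=71+2 mod 101 = 73
Option E: s[3]='d'->'a', delta=(1-4)*7^0 mod 101 = 98, hash=71+98 mod 101 = 68

Answer: A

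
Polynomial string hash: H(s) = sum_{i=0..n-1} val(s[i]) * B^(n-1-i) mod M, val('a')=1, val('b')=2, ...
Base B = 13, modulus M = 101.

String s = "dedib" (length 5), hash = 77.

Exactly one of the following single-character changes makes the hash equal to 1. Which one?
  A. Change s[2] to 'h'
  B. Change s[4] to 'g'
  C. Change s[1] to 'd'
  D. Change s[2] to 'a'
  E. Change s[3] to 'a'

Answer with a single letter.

Answer: C

Derivation:
Option A: s[2]='d'->'h', delta=(8-4)*13^2 mod 101 = 70, hash=77+70 mod 101 = 46
Option B: s[4]='b'->'g', delta=(7-2)*13^0 mod 101 = 5, hash=77+5 mod 101 = 82
Option C: s[1]='e'->'d', delta=(4-5)*13^3 mod 101 = 25, hash=77+25 mod 101 = 1 <-- target
Option D: s[2]='d'->'a', delta=(1-4)*13^2 mod 101 = 99, hash=77+99 mod 101 = 75
Option E: s[3]='i'->'a', delta=(1-9)*13^1 mod 101 = 98, hash=77+98 mod 101 = 74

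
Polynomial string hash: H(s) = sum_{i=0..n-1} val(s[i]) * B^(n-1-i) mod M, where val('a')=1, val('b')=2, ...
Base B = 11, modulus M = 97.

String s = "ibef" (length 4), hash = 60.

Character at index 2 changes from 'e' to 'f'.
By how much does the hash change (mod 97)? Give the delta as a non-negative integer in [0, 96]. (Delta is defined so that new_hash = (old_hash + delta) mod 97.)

Answer: 11

Derivation:
Delta formula: (val(new) - val(old)) * B^(n-1-k) mod M
  val('f') - val('e') = 6 - 5 = 1
  B^(n-1-k) = 11^1 mod 97 = 11
  Delta = 1 * 11 mod 97 = 11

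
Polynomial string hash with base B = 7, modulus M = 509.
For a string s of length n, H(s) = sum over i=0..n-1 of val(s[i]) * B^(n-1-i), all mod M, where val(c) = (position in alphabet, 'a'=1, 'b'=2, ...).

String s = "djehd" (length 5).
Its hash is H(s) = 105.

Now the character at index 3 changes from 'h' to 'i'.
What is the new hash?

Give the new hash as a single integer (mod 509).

val('h') = 8, val('i') = 9
Position k = 3, exponent = n-1-k = 1
B^1 mod M = 7^1 mod 509 = 7
Delta = (9 - 8) * 7 mod 509 = 7
New hash = (105 + 7) mod 509 = 112

Answer: 112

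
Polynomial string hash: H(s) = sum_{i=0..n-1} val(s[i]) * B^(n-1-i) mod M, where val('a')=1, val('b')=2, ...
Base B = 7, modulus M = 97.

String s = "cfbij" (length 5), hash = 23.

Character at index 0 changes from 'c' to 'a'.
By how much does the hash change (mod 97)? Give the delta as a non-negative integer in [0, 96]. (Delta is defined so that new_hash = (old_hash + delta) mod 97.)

Delta formula: (val(new) - val(old)) * B^(n-1-k) mod M
  val('a') - val('c') = 1 - 3 = -2
  B^(n-1-k) = 7^4 mod 97 = 73
  Delta = -2 * 73 mod 97 = 48

Answer: 48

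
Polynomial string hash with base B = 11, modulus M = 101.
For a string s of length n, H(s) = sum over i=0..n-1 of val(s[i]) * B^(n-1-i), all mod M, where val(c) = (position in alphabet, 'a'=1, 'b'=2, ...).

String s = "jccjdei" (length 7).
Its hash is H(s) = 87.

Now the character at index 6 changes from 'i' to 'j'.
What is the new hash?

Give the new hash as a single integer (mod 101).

Answer: 88

Derivation:
val('i') = 9, val('j') = 10
Position k = 6, exponent = n-1-k = 0
B^0 mod M = 11^0 mod 101 = 1
Delta = (10 - 9) * 1 mod 101 = 1
New hash = (87 + 1) mod 101 = 88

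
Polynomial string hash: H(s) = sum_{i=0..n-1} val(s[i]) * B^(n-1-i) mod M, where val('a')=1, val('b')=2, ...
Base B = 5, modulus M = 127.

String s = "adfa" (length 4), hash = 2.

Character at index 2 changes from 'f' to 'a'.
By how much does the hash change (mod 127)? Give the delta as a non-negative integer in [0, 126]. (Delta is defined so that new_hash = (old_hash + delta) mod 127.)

Answer: 102

Derivation:
Delta formula: (val(new) - val(old)) * B^(n-1-k) mod M
  val('a') - val('f') = 1 - 6 = -5
  B^(n-1-k) = 5^1 mod 127 = 5
  Delta = -5 * 5 mod 127 = 102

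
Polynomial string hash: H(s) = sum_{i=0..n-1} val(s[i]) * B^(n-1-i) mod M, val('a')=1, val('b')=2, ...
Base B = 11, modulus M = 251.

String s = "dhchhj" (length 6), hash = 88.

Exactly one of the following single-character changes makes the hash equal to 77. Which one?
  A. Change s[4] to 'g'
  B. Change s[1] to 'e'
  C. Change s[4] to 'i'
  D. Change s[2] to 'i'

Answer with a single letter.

Option A: s[4]='h'->'g', delta=(7-8)*11^1 mod 251 = 240, hash=88+240 mod 251 = 77 <-- target
Option B: s[1]='h'->'e', delta=(5-8)*11^4 mod 251 = 2, hash=88+2 mod 251 = 90
Option C: s[4]='h'->'i', delta=(9-8)*11^1 mod 251 = 11, hash=88+11 mod 251 = 99
Option D: s[2]='c'->'i', delta=(9-3)*11^3 mod 251 = 205, hash=88+205 mod 251 = 42

Answer: A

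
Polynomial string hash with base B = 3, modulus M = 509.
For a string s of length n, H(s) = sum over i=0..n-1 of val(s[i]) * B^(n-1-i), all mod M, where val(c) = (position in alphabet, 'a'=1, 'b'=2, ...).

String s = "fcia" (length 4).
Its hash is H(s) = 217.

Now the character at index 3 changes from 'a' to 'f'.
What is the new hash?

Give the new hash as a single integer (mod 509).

val('a') = 1, val('f') = 6
Position k = 3, exponent = n-1-k = 0
B^0 mod M = 3^0 mod 509 = 1
Delta = (6 - 1) * 1 mod 509 = 5
New hash = (217 + 5) mod 509 = 222

Answer: 222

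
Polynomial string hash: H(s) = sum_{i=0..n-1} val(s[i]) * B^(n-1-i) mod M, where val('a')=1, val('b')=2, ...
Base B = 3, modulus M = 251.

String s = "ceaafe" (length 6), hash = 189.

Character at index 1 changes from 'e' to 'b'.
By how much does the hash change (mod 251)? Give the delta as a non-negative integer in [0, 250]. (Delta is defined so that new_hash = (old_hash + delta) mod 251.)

Answer: 8

Derivation:
Delta formula: (val(new) - val(old)) * B^(n-1-k) mod M
  val('b') - val('e') = 2 - 5 = -3
  B^(n-1-k) = 3^4 mod 251 = 81
  Delta = -3 * 81 mod 251 = 8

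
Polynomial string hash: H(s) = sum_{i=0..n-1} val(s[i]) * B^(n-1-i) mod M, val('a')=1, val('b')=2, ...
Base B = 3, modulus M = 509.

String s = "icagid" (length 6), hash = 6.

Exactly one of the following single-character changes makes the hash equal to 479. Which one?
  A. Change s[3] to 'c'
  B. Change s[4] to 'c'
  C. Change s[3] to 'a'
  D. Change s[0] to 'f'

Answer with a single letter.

Option A: s[3]='g'->'c', delta=(3-7)*3^2 mod 509 = 473, hash=6+473 mod 509 = 479 <-- target
Option B: s[4]='i'->'c', delta=(3-9)*3^1 mod 509 = 491, hash=6+491 mod 509 = 497
Option C: s[3]='g'->'a', delta=(1-7)*3^2 mod 509 = 455, hash=6+455 mod 509 = 461
Option D: s[0]='i'->'f', delta=(6-9)*3^5 mod 509 = 289, hash=6+289 mod 509 = 295

Answer: A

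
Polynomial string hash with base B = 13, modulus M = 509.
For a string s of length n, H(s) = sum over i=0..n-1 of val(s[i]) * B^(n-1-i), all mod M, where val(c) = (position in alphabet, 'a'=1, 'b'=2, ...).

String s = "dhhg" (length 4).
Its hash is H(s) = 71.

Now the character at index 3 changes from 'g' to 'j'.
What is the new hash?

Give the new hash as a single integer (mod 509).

Answer: 74

Derivation:
val('g') = 7, val('j') = 10
Position k = 3, exponent = n-1-k = 0
B^0 mod M = 13^0 mod 509 = 1
Delta = (10 - 7) * 1 mod 509 = 3
New hash = (71 + 3) mod 509 = 74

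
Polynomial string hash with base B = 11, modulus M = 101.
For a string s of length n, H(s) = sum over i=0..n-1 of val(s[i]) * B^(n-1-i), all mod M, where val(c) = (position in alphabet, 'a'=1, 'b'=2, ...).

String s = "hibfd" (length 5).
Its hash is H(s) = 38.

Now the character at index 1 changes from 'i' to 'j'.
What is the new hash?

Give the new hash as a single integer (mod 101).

val('i') = 9, val('j') = 10
Position k = 1, exponent = n-1-k = 3
B^3 mod M = 11^3 mod 101 = 18
Delta = (10 - 9) * 18 mod 101 = 18
New hash = (38 + 18) mod 101 = 56

Answer: 56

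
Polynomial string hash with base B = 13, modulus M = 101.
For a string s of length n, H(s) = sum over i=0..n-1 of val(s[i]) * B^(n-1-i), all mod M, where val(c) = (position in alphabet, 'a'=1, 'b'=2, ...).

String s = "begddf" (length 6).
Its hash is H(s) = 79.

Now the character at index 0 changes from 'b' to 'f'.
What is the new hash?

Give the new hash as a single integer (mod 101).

Answer: 46

Derivation:
val('b') = 2, val('f') = 6
Position k = 0, exponent = n-1-k = 5
B^5 mod M = 13^5 mod 101 = 17
Delta = (6 - 2) * 17 mod 101 = 68
New hash = (79 + 68) mod 101 = 46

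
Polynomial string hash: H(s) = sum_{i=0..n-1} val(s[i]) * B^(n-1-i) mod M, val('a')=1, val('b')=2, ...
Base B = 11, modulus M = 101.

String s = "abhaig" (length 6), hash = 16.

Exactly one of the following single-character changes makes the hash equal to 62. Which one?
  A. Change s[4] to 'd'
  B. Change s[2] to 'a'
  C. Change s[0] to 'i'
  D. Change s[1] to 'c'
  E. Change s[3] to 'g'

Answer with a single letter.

Answer: A

Derivation:
Option A: s[4]='i'->'d', delta=(4-9)*11^1 mod 101 = 46, hash=16+46 mod 101 = 62 <-- target
Option B: s[2]='h'->'a', delta=(1-8)*11^3 mod 101 = 76, hash=16+76 mod 101 = 92
Option C: s[0]='a'->'i', delta=(9-1)*11^5 mod 101 = 52, hash=16+52 mod 101 = 68
Option D: s[1]='b'->'c', delta=(3-2)*11^4 mod 101 = 97, hash=16+97 mod 101 = 12
Option E: s[3]='a'->'g', delta=(7-1)*11^2 mod 101 = 19, hash=16+19 mod 101 = 35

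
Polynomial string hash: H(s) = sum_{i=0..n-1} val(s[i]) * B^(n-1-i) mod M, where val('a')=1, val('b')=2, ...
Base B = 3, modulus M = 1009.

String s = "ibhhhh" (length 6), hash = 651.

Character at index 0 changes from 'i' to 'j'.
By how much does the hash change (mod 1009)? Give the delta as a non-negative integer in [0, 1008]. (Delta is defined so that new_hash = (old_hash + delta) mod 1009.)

Answer: 243

Derivation:
Delta formula: (val(new) - val(old)) * B^(n-1-k) mod M
  val('j') - val('i') = 10 - 9 = 1
  B^(n-1-k) = 3^5 mod 1009 = 243
  Delta = 1 * 243 mod 1009 = 243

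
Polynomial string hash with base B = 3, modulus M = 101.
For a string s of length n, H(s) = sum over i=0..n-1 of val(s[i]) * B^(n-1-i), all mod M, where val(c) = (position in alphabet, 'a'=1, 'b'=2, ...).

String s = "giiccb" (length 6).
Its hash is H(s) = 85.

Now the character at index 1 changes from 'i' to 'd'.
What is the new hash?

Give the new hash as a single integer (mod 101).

Answer: 84

Derivation:
val('i') = 9, val('d') = 4
Position k = 1, exponent = n-1-k = 4
B^4 mod M = 3^4 mod 101 = 81
Delta = (4 - 9) * 81 mod 101 = 100
New hash = (85 + 100) mod 101 = 84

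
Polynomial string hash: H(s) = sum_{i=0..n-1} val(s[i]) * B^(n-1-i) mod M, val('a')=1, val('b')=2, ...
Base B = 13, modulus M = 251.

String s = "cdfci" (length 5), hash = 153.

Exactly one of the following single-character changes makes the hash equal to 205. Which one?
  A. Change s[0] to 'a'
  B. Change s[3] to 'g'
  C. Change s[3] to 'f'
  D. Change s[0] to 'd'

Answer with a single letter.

Answer: B

Derivation:
Option A: s[0]='c'->'a', delta=(1-3)*13^4 mod 251 = 106, hash=153+106 mod 251 = 8
Option B: s[3]='c'->'g', delta=(7-3)*13^1 mod 251 = 52, hash=153+52 mod 251 = 205 <-- target
Option C: s[3]='c'->'f', delta=(6-3)*13^1 mod 251 = 39, hash=153+39 mod 251 = 192
Option D: s[0]='c'->'d', delta=(4-3)*13^4 mod 251 = 198, hash=153+198 mod 251 = 100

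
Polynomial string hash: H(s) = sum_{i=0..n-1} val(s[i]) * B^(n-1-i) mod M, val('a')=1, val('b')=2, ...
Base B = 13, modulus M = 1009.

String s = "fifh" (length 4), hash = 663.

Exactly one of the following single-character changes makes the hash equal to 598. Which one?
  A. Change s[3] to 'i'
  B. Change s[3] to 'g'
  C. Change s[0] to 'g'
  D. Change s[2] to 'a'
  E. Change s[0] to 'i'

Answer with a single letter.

Answer: D

Derivation:
Option A: s[3]='h'->'i', delta=(9-8)*13^0 mod 1009 = 1, hash=663+1 mod 1009 = 664
Option B: s[3]='h'->'g', delta=(7-8)*13^0 mod 1009 = 1008, hash=663+1008 mod 1009 = 662
Option C: s[0]='f'->'g', delta=(7-6)*13^3 mod 1009 = 179, hash=663+179 mod 1009 = 842
Option D: s[2]='f'->'a', delta=(1-6)*13^1 mod 1009 = 944, hash=663+944 mod 1009 = 598 <-- target
Option E: s[0]='f'->'i', delta=(9-6)*13^3 mod 1009 = 537, hash=663+537 mod 1009 = 191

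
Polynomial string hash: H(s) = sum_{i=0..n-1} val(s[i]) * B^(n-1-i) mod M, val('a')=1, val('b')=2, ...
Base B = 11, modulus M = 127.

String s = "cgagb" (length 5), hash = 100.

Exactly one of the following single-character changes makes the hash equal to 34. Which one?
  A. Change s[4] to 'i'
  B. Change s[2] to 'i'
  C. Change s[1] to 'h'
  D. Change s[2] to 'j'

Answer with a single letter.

Answer: C

Derivation:
Option A: s[4]='b'->'i', delta=(9-2)*11^0 mod 127 = 7, hash=100+7 mod 127 = 107
Option B: s[2]='a'->'i', delta=(9-1)*11^2 mod 127 = 79, hash=100+79 mod 127 = 52
Option C: s[1]='g'->'h', delta=(8-7)*11^3 mod 127 = 61, hash=100+61 mod 127 = 34 <-- target
Option D: s[2]='a'->'j', delta=(10-1)*11^2 mod 127 = 73, hash=100+73 mod 127 = 46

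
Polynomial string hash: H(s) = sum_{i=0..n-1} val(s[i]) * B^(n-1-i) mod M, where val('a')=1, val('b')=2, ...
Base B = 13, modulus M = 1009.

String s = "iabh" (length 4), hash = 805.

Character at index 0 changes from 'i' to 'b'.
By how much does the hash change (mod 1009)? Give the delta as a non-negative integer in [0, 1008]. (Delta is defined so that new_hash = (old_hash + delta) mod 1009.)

Delta formula: (val(new) - val(old)) * B^(n-1-k) mod M
  val('b') - val('i') = 2 - 9 = -7
  B^(n-1-k) = 13^3 mod 1009 = 179
  Delta = -7 * 179 mod 1009 = 765

Answer: 765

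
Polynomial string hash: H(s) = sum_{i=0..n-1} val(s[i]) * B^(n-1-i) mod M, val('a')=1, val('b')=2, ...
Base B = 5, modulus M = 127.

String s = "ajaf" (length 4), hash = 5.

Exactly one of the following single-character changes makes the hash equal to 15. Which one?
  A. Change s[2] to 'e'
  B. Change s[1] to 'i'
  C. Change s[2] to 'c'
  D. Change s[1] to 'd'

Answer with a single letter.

Answer: C

Derivation:
Option A: s[2]='a'->'e', delta=(5-1)*5^1 mod 127 = 20, hash=5+20 mod 127 = 25
Option B: s[1]='j'->'i', delta=(9-10)*5^2 mod 127 = 102, hash=5+102 mod 127 = 107
Option C: s[2]='a'->'c', delta=(3-1)*5^1 mod 127 = 10, hash=5+10 mod 127 = 15 <-- target
Option D: s[1]='j'->'d', delta=(4-10)*5^2 mod 127 = 104, hash=5+104 mod 127 = 109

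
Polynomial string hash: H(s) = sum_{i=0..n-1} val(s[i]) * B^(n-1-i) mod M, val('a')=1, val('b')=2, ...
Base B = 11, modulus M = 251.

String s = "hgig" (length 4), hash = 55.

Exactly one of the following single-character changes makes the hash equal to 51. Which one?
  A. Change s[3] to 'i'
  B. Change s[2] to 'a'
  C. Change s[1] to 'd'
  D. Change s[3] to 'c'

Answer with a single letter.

Option A: s[3]='g'->'i', delta=(9-7)*11^0 mod 251 = 2, hash=55+2 mod 251 = 57
Option B: s[2]='i'->'a', delta=(1-9)*11^1 mod 251 = 163, hash=55+163 mod 251 = 218
Option C: s[1]='g'->'d', delta=(4-7)*11^2 mod 251 = 139, hash=55+139 mod 251 = 194
Option D: s[3]='g'->'c', delta=(3-7)*11^0 mod 251 = 247, hash=55+247 mod 251 = 51 <-- target

Answer: D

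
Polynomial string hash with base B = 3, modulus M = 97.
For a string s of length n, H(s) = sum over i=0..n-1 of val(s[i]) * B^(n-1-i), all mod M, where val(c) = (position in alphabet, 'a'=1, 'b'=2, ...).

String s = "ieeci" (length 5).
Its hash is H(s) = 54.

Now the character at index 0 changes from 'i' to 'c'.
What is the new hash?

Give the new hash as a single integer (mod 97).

Answer: 53

Derivation:
val('i') = 9, val('c') = 3
Position k = 0, exponent = n-1-k = 4
B^4 mod M = 3^4 mod 97 = 81
Delta = (3 - 9) * 81 mod 97 = 96
New hash = (54 + 96) mod 97 = 53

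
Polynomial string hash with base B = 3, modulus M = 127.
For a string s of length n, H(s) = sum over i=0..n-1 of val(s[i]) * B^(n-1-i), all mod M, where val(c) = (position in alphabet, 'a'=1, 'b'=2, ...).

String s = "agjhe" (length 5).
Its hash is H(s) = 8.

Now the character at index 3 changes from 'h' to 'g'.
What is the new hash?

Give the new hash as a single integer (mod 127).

val('h') = 8, val('g') = 7
Position k = 3, exponent = n-1-k = 1
B^1 mod M = 3^1 mod 127 = 3
Delta = (7 - 8) * 3 mod 127 = 124
New hash = (8 + 124) mod 127 = 5

Answer: 5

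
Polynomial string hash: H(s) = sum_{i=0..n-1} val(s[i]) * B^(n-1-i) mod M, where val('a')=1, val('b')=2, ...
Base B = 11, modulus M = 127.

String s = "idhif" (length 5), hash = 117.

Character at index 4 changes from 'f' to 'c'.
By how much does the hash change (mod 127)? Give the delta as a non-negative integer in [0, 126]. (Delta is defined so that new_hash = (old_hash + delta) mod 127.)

Delta formula: (val(new) - val(old)) * B^(n-1-k) mod M
  val('c') - val('f') = 3 - 6 = -3
  B^(n-1-k) = 11^0 mod 127 = 1
  Delta = -3 * 1 mod 127 = 124

Answer: 124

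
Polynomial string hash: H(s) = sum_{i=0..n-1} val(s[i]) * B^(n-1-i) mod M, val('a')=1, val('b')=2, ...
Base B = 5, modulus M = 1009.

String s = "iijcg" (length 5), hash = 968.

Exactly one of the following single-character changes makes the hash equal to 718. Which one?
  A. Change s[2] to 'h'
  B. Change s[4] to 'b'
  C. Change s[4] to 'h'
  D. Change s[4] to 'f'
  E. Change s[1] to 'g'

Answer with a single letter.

Option A: s[2]='j'->'h', delta=(8-10)*5^2 mod 1009 = 959, hash=968+959 mod 1009 = 918
Option B: s[4]='g'->'b', delta=(2-7)*5^0 mod 1009 = 1004, hash=968+1004 mod 1009 = 963
Option C: s[4]='g'->'h', delta=(8-7)*5^0 mod 1009 = 1, hash=968+1 mod 1009 = 969
Option D: s[4]='g'->'f', delta=(6-7)*5^0 mod 1009 = 1008, hash=968+1008 mod 1009 = 967
Option E: s[1]='i'->'g', delta=(7-9)*5^3 mod 1009 = 759, hash=968+759 mod 1009 = 718 <-- target

Answer: E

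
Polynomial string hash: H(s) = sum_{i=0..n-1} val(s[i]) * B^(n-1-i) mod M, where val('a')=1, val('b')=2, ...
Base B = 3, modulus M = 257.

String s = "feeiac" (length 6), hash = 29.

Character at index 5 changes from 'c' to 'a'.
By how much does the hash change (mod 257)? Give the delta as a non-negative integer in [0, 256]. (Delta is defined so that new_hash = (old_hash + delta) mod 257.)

Answer: 255

Derivation:
Delta formula: (val(new) - val(old)) * B^(n-1-k) mod M
  val('a') - val('c') = 1 - 3 = -2
  B^(n-1-k) = 3^0 mod 257 = 1
  Delta = -2 * 1 mod 257 = 255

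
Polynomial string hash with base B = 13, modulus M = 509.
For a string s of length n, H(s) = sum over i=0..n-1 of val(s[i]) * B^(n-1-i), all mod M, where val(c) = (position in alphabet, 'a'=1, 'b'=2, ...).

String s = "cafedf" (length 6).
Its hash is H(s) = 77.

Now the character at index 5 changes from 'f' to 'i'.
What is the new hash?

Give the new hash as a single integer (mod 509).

val('f') = 6, val('i') = 9
Position k = 5, exponent = n-1-k = 0
B^0 mod M = 13^0 mod 509 = 1
Delta = (9 - 6) * 1 mod 509 = 3
New hash = (77 + 3) mod 509 = 80

Answer: 80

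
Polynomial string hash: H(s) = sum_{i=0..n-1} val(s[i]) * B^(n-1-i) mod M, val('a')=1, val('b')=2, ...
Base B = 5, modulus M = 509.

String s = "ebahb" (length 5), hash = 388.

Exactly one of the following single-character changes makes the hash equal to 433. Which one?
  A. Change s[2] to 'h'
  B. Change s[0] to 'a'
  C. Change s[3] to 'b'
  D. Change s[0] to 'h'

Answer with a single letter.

Option A: s[2]='a'->'h', delta=(8-1)*5^2 mod 509 = 175, hash=388+175 mod 509 = 54
Option B: s[0]='e'->'a', delta=(1-5)*5^4 mod 509 = 45, hash=388+45 mod 509 = 433 <-- target
Option C: s[3]='h'->'b', delta=(2-8)*5^1 mod 509 = 479, hash=388+479 mod 509 = 358
Option D: s[0]='e'->'h', delta=(8-5)*5^4 mod 509 = 348, hash=388+348 mod 509 = 227

Answer: B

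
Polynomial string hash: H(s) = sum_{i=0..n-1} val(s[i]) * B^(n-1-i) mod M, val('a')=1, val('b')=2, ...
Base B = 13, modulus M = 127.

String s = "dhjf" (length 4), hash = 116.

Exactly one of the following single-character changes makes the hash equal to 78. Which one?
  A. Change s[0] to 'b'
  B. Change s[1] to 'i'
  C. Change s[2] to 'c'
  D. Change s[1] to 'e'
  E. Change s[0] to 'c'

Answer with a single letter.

Answer: E

Derivation:
Option A: s[0]='d'->'b', delta=(2-4)*13^3 mod 127 = 51, hash=116+51 mod 127 = 40
Option B: s[1]='h'->'i', delta=(9-8)*13^2 mod 127 = 42, hash=116+42 mod 127 = 31
Option C: s[2]='j'->'c', delta=(3-10)*13^1 mod 127 = 36, hash=116+36 mod 127 = 25
Option D: s[1]='h'->'e', delta=(5-8)*13^2 mod 127 = 1, hash=116+1 mod 127 = 117
Option E: s[0]='d'->'c', delta=(3-4)*13^3 mod 127 = 89, hash=116+89 mod 127 = 78 <-- target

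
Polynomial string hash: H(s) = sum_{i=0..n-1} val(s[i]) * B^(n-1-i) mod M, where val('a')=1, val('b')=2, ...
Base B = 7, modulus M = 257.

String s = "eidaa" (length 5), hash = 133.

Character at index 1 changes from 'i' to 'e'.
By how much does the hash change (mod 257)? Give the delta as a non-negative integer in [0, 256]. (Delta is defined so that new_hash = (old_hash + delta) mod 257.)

Answer: 170

Derivation:
Delta formula: (val(new) - val(old)) * B^(n-1-k) mod M
  val('e') - val('i') = 5 - 9 = -4
  B^(n-1-k) = 7^3 mod 257 = 86
  Delta = -4 * 86 mod 257 = 170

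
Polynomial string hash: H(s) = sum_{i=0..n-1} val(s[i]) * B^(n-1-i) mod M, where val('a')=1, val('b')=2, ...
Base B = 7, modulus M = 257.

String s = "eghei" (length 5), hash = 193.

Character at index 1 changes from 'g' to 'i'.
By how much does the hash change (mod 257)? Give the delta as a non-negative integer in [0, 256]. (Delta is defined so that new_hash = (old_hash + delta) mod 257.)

Delta formula: (val(new) - val(old)) * B^(n-1-k) mod M
  val('i') - val('g') = 9 - 7 = 2
  B^(n-1-k) = 7^3 mod 257 = 86
  Delta = 2 * 86 mod 257 = 172

Answer: 172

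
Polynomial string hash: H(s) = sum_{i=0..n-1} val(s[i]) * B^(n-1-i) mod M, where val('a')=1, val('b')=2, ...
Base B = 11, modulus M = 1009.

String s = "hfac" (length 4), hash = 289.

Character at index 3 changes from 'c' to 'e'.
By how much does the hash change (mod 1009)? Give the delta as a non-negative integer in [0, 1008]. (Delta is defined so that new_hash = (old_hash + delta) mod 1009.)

Answer: 2

Derivation:
Delta formula: (val(new) - val(old)) * B^(n-1-k) mod M
  val('e') - val('c') = 5 - 3 = 2
  B^(n-1-k) = 11^0 mod 1009 = 1
  Delta = 2 * 1 mod 1009 = 2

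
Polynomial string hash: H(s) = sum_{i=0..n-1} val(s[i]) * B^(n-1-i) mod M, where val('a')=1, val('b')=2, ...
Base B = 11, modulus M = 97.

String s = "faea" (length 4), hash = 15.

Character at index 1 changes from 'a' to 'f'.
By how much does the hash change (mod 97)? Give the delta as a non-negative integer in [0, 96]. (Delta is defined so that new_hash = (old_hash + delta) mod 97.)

Delta formula: (val(new) - val(old)) * B^(n-1-k) mod M
  val('f') - val('a') = 6 - 1 = 5
  B^(n-1-k) = 11^2 mod 97 = 24
  Delta = 5 * 24 mod 97 = 23

Answer: 23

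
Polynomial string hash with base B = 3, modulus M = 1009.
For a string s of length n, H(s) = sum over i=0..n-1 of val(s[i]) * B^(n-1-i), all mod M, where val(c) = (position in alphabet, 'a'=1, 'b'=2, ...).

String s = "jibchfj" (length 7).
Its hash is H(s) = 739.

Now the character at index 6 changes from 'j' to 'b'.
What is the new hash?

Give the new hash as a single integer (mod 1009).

Answer: 731

Derivation:
val('j') = 10, val('b') = 2
Position k = 6, exponent = n-1-k = 0
B^0 mod M = 3^0 mod 1009 = 1
Delta = (2 - 10) * 1 mod 1009 = 1001
New hash = (739 + 1001) mod 1009 = 731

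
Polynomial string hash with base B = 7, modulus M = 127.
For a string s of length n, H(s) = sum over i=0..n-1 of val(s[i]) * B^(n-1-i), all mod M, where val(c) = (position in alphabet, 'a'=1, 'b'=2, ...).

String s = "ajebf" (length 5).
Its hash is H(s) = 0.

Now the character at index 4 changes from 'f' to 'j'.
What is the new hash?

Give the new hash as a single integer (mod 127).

val('f') = 6, val('j') = 10
Position k = 4, exponent = n-1-k = 0
B^0 mod M = 7^0 mod 127 = 1
Delta = (10 - 6) * 1 mod 127 = 4
New hash = (0 + 4) mod 127 = 4

Answer: 4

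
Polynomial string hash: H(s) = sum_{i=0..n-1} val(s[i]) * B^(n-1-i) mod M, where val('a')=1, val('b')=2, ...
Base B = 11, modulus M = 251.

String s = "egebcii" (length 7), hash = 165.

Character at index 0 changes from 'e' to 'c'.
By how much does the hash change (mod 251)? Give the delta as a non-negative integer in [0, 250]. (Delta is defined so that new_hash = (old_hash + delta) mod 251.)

Answer: 245

Derivation:
Delta formula: (val(new) - val(old)) * B^(n-1-k) mod M
  val('c') - val('e') = 3 - 5 = -2
  B^(n-1-k) = 11^6 mod 251 = 3
  Delta = -2 * 3 mod 251 = 245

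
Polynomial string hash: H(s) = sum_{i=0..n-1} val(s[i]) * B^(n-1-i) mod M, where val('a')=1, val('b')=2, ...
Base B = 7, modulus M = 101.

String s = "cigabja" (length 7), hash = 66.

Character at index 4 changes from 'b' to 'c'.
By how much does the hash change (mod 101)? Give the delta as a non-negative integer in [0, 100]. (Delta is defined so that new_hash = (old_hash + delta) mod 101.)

Answer: 49

Derivation:
Delta formula: (val(new) - val(old)) * B^(n-1-k) mod M
  val('c') - val('b') = 3 - 2 = 1
  B^(n-1-k) = 7^2 mod 101 = 49
  Delta = 1 * 49 mod 101 = 49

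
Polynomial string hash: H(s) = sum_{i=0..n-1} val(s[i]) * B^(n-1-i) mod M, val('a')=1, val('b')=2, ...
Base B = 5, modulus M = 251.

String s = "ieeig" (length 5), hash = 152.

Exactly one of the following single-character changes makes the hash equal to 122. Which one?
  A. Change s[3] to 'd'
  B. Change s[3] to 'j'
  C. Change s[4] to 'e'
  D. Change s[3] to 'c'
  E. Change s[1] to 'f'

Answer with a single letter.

Option A: s[3]='i'->'d', delta=(4-9)*5^1 mod 251 = 226, hash=152+226 mod 251 = 127
Option B: s[3]='i'->'j', delta=(10-9)*5^1 mod 251 = 5, hash=152+5 mod 251 = 157
Option C: s[4]='g'->'e', delta=(5-7)*5^0 mod 251 = 249, hash=152+249 mod 251 = 150
Option D: s[3]='i'->'c', delta=(3-9)*5^1 mod 251 = 221, hash=152+221 mod 251 = 122 <-- target
Option E: s[1]='e'->'f', delta=(6-5)*5^3 mod 251 = 125, hash=152+125 mod 251 = 26

Answer: D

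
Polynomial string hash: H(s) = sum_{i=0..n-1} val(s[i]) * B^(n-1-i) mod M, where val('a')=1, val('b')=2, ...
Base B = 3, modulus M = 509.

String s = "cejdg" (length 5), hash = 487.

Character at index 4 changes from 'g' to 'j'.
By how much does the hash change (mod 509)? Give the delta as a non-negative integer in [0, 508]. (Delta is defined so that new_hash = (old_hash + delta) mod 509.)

Delta formula: (val(new) - val(old)) * B^(n-1-k) mod M
  val('j') - val('g') = 10 - 7 = 3
  B^(n-1-k) = 3^0 mod 509 = 1
  Delta = 3 * 1 mod 509 = 3

Answer: 3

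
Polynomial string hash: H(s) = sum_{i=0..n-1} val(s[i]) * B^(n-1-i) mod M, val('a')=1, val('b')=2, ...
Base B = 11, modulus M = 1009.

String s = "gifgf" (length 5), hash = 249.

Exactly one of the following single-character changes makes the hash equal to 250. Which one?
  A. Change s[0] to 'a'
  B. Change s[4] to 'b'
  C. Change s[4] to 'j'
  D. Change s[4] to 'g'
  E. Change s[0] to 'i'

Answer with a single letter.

Answer: D

Derivation:
Option A: s[0]='g'->'a', delta=(1-7)*11^4 mod 1009 = 946, hash=249+946 mod 1009 = 186
Option B: s[4]='f'->'b', delta=(2-6)*11^0 mod 1009 = 1005, hash=249+1005 mod 1009 = 245
Option C: s[4]='f'->'j', delta=(10-6)*11^0 mod 1009 = 4, hash=249+4 mod 1009 = 253
Option D: s[4]='f'->'g', delta=(7-6)*11^0 mod 1009 = 1, hash=249+1 mod 1009 = 250 <-- target
Option E: s[0]='g'->'i', delta=(9-7)*11^4 mod 1009 = 21, hash=249+21 mod 1009 = 270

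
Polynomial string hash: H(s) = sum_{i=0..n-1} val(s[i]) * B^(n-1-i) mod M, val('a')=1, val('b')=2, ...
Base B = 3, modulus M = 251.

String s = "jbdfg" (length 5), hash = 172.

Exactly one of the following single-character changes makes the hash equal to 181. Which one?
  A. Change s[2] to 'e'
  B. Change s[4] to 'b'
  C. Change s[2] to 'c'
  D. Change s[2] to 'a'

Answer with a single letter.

Option A: s[2]='d'->'e', delta=(5-4)*3^2 mod 251 = 9, hash=172+9 mod 251 = 181 <-- target
Option B: s[4]='g'->'b', delta=(2-7)*3^0 mod 251 = 246, hash=172+246 mod 251 = 167
Option C: s[2]='d'->'c', delta=(3-4)*3^2 mod 251 = 242, hash=172+242 mod 251 = 163
Option D: s[2]='d'->'a', delta=(1-4)*3^2 mod 251 = 224, hash=172+224 mod 251 = 145

Answer: A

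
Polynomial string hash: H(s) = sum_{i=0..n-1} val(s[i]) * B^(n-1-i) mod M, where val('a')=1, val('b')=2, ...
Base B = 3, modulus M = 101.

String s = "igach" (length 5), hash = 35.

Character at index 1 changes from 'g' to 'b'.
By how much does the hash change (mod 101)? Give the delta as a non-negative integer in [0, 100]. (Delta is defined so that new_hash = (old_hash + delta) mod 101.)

Delta formula: (val(new) - val(old)) * B^(n-1-k) mod M
  val('b') - val('g') = 2 - 7 = -5
  B^(n-1-k) = 3^3 mod 101 = 27
  Delta = -5 * 27 mod 101 = 67

Answer: 67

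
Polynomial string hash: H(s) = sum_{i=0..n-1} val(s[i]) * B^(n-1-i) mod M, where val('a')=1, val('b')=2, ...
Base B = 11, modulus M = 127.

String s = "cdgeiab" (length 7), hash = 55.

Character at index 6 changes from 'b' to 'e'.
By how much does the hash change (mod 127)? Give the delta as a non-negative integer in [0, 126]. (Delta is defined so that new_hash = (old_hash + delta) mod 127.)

Answer: 3

Derivation:
Delta formula: (val(new) - val(old)) * B^(n-1-k) mod M
  val('e') - val('b') = 5 - 2 = 3
  B^(n-1-k) = 11^0 mod 127 = 1
  Delta = 3 * 1 mod 127 = 3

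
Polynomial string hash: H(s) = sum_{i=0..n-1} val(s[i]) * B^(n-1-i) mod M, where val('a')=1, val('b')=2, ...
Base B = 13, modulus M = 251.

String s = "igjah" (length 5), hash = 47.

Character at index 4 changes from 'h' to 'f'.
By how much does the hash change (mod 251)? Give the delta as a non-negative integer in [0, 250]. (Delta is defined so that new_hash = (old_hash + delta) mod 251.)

Delta formula: (val(new) - val(old)) * B^(n-1-k) mod M
  val('f') - val('h') = 6 - 8 = -2
  B^(n-1-k) = 13^0 mod 251 = 1
  Delta = -2 * 1 mod 251 = 249

Answer: 249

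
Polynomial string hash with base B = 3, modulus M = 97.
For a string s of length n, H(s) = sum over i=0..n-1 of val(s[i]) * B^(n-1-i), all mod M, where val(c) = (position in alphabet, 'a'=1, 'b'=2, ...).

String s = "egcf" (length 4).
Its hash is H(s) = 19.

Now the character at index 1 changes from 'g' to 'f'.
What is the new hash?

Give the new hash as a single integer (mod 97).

val('g') = 7, val('f') = 6
Position k = 1, exponent = n-1-k = 2
B^2 mod M = 3^2 mod 97 = 9
Delta = (6 - 7) * 9 mod 97 = 88
New hash = (19 + 88) mod 97 = 10

Answer: 10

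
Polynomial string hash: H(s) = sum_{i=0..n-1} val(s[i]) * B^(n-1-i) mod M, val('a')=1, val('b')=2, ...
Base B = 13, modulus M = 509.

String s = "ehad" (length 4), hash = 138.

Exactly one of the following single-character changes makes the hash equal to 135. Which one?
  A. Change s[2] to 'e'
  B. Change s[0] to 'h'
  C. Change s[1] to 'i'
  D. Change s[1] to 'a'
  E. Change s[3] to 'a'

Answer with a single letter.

Option A: s[2]='a'->'e', delta=(5-1)*13^1 mod 509 = 52, hash=138+52 mod 509 = 190
Option B: s[0]='e'->'h', delta=(8-5)*13^3 mod 509 = 483, hash=138+483 mod 509 = 112
Option C: s[1]='h'->'i', delta=(9-8)*13^2 mod 509 = 169, hash=138+169 mod 509 = 307
Option D: s[1]='h'->'a', delta=(1-8)*13^2 mod 509 = 344, hash=138+344 mod 509 = 482
Option E: s[3]='d'->'a', delta=(1-4)*13^0 mod 509 = 506, hash=138+506 mod 509 = 135 <-- target

Answer: E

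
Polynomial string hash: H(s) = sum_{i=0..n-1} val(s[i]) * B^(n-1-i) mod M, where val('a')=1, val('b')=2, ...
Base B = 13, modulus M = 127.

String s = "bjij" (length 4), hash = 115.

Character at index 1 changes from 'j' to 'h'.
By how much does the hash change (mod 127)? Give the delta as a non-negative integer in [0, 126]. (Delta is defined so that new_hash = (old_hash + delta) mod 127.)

Answer: 43

Derivation:
Delta formula: (val(new) - val(old)) * B^(n-1-k) mod M
  val('h') - val('j') = 8 - 10 = -2
  B^(n-1-k) = 13^2 mod 127 = 42
  Delta = -2 * 42 mod 127 = 43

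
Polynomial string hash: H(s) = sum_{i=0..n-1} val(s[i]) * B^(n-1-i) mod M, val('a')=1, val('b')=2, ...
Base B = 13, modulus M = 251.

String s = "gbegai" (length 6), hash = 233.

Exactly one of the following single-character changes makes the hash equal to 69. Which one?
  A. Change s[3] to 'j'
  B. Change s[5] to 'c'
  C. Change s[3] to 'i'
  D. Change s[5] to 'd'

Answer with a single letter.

Answer: C

Derivation:
Option A: s[3]='g'->'j', delta=(10-7)*13^2 mod 251 = 5, hash=233+5 mod 251 = 238
Option B: s[5]='i'->'c', delta=(3-9)*13^0 mod 251 = 245, hash=233+245 mod 251 = 227
Option C: s[3]='g'->'i', delta=(9-7)*13^2 mod 251 = 87, hash=233+87 mod 251 = 69 <-- target
Option D: s[5]='i'->'d', delta=(4-9)*13^0 mod 251 = 246, hash=233+246 mod 251 = 228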